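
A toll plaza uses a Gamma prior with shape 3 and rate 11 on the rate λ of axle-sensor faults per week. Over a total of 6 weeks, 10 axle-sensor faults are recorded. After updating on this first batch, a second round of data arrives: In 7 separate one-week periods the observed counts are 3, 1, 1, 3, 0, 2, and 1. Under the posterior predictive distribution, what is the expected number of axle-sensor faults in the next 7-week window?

7

Total count 10 over total exposure 6 weeks.
After the first batch: Gamma(3 + 10, 11 + 6) = Gamma(13, 17).
Total count: 3 + 1 + 1 + 3 + 0 + 2 + 1 = 11.
Total exposure: 7 weeks.
After the second batch: Gamma(13 + 11, 17 + 7) = Gamma(24, 24).
Predictive mean over a 7-week window = T·E[λ|data] = 7·24/24 = 7.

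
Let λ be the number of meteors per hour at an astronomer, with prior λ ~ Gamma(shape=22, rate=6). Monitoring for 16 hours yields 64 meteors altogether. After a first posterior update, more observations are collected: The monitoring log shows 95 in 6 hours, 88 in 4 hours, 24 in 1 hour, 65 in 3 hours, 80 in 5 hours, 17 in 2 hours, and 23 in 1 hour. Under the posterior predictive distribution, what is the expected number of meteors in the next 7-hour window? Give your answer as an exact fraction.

1673/22

Total count 64 over total exposure 16 hours.
After the first batch: Gamma(22 + 64, 6 + 16) = Gamma(86, 22).
Total count: 95 + 88 + 24 + 65 + 80 + 17 + 23 = 392.
Total exposure: 6 + 4 + 1 + 3 + 5 + 2 + 1 = 22 hours.
After the second batch: Gamma(86 + 392, 22 + 22) = Gamma(478, 44).
Predictive mean over a 7-hour window = T·E[λ|data] = 7·478/44 = 1673/22.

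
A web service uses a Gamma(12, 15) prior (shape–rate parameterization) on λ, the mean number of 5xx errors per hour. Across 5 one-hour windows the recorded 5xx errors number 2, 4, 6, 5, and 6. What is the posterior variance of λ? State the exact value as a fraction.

Total count: 2 + 4 + 6 + 5 + 6 = 23.
Total exposure: 5 hours.
Posterior: α' = 12 + 23 = 35, β' = 15 + 5 = 20.
Posterior variance = α'/β'² = 35/400 = 7/80.

7/80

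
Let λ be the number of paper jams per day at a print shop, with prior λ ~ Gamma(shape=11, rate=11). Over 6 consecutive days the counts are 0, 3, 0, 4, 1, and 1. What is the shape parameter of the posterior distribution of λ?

20

Total count: 0 + 3 + 0 + 4 + 1 + 1 = 9.
Total exposure: 6 days.
The Gamma prior is conjugate for the Poisson rate, so λ | data ~ Gamma(11+9, 11+6) = Gamma(20, 17).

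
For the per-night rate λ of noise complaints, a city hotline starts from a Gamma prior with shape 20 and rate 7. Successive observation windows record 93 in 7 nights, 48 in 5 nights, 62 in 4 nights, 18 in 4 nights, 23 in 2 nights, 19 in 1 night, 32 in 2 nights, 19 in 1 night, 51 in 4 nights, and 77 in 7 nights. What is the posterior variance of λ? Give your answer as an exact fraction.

21/88

Total count: 93 + 48 + 62 + 18 + 23 + 19 + 32 + 19 + 51 + 77 = 442.
Total exposure: 7 + 5 + 4 + 4 + 2 + 1 + 2 + 1 + 4 + 7 = 37 nights.
The Gamma prior is conjugate for the Poisson rate, so λ | data ~ Gamma(20+442, 7+37) = Gamma(462, 44).
Posterior variance = α'/β'² = 462/1936 = 21/88.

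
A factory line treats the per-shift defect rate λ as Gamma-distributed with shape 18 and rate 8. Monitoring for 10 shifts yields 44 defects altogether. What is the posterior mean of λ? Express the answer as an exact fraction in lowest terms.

31/9

Total count 44 over total exposure 10 shifts.
Conjugate update: add total count to the shape and total exposure to the rate, giving Gamma(62, 18).
Posterior mean = α'/β' = 62/18 = 31/9.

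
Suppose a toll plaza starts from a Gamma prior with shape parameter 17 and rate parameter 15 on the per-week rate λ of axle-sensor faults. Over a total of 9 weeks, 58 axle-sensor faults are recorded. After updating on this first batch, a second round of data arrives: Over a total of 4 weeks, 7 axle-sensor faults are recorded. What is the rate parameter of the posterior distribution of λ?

28

Total count 58 over total exposure 9 weeks.
After the first batch: Gamma(17 + 58, 15 + 9) = Gamma(75, 24).
Total count 7 over total exposure 4 weeks.
After the second batch: Gamma(75 + 7, 24 + 4) = Gamma(82, 28).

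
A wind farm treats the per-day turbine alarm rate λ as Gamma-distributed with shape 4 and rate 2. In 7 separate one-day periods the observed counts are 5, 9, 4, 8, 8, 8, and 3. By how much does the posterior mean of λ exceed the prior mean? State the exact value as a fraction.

31/9

Total count: 5 + 9 + 4 + 8 + 8 + 8 + 3 = 45.
Total exposure: 7 days.
Gamma(α, β) with Poisson data over total exposure Σt gives posterior Gamma(α+Σx, β+Σt) = Gamma(49, 9).
Posterior mean = 49/9 = 49/9; prior mean = 4/2 = 2. Difference = 49/9 − 2 = 31/9.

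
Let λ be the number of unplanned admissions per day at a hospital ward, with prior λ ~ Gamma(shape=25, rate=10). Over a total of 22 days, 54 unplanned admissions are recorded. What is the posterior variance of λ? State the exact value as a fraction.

79/1024

Total count 54 over total exposure 22 days.
Conjugate update: add total count to the shape and total exposure to the rate, giving Gamma(79, 32).
Posterior variance = α'/β'² = 79/1024.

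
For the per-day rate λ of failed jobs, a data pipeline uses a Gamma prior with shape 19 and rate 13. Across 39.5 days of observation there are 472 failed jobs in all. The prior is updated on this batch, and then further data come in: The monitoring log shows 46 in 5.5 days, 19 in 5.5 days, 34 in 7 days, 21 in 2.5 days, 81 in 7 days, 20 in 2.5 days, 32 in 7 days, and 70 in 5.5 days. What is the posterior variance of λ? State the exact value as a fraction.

814/9025

Total count 472 over total exposure 39.5 days.
After the first batch: Gamma(19 + 472, 13 + 39.5) = Gamma(491, 105/2).
Total count: 46 + 19 + 34 + 21 + 81 + 20 + 32 + 70 = 323.
Total exposure: 5.5 + 5.5 + 7 + 2.5 + 7 + 2.5 + 7 + 5.5 = 42.5 days.
After the second batch: Gamma(491 + 323, 105/2 + 42.5) = Gamma(814, 95).
Posterior variance = α'/β'² = 814/9025.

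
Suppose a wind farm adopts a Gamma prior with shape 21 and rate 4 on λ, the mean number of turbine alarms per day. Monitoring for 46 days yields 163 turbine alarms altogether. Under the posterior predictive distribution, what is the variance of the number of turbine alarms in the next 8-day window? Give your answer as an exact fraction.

21344/625

Total count 163 over total exposure 46 days.
By Gamma–Poisson conjugacy, the posterior is Gamma(α + Σx, β + Σt) = Gamma(21 + 163, 4 + 46) = Gamma(184, 50).
The posterior predictive for a window of length T is Negative Binomial with variance T·α'·(β'+T)/β'² = 8·184·58/2500 = 21344/625.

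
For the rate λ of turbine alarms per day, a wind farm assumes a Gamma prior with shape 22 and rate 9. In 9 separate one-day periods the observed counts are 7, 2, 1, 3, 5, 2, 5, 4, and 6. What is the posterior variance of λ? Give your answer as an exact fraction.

Total count: 7 + 2 + 1 + 3 + 5 + 2 + 5 + 4 + 6 = 35.
Total exposure: 9 days.
By Gamma–Poisson conjugacy, the posterior is Gamma(α + Σx, β + Σt) = Gamma(22 + 35, 9 + 9) = Gamma(57, 18).
Posterior variance = α'/β'² = 57/324 = 19/108.

19/108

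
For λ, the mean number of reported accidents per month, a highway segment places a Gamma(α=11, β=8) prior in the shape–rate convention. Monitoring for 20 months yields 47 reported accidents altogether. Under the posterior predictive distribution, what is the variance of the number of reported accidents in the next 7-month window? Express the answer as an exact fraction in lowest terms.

Total count 47 over total exposure 20 months.
Gamma(α, β) with Poisson data over total exposure Σt gives posterior Gamma(α+Σx, β+Σt) = Gamma(58, 28).
The posterior predictive for a window of length T is Negative Binomial with variance T·α'·(β'+T)/β'² = 7·58·35/784 = 145/8.

145/8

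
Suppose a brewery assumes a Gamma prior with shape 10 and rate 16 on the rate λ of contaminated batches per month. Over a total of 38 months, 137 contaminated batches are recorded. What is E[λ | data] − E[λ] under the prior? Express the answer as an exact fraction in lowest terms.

151/72

Total count 137 over total exposure 38 months.
Conjugate update: add total count to the shape and total exposure to the rate, giving Gamma(147, 54).
Posterior mean = 147/54 = 49/18; prior mean = 10/16 = 5/8. Difference = 49/18 − 5/8 = 151/72.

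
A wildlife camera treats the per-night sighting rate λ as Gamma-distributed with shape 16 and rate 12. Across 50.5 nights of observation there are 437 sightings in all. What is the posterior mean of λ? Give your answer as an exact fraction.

Total count 437 over total exposure 50.5 nights.
Gamma(α, β) with Poisson data over total exposure Σt gives posterior Gamma(α+Σx, β+Σt) = Gamma(453, 125/2).
Posterior mean = α'/β' = 453/(125/2) = 906/125.

906/125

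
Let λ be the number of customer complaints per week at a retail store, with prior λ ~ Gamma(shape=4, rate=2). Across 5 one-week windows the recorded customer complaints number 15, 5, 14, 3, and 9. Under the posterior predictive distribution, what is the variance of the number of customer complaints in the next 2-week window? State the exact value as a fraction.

900/49

Total count: 15 + 5 + 14 + 3 + 9 = 46.
Total exposure: 5 weeks.
Conjugate update: add total count to the shape and total exposure to the rate, giving Gamma(50, 7).
The posterior predictive for a window of length T is Negative Binomial with variance T·α'·(β'+T)/β'² = 2·50·9/49 = 900/49.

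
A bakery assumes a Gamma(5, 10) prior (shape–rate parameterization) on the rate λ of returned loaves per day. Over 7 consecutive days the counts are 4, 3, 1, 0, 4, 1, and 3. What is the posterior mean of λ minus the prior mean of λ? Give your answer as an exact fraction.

Total count: 4 + 3 + 1 + 0 + 4 + 1 + 3 = 16.
Total exposure: 7 days.
The Gamma prior is conjugate for the Poisson rate, so λ | data ~ Gamma(5+16, 10+7) = Gamma(21, 17).
Posterior mean = 21/17 = 21/17; prior mean = 5/10 = 1/2. Difference = 21/17 − 1/2 = 25/34.

25/34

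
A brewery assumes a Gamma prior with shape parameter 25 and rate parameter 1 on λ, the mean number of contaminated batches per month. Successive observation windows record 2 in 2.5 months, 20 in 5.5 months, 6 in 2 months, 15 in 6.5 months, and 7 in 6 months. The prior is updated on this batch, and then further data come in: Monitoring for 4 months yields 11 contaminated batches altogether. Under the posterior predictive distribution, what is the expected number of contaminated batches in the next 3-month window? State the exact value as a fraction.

516/55

Total count: 2 + 20 + 6 + 15 + 7 = 50.
Total exposure: 2.5 + 5.5 + 2 + 6.5 + 6 = 22.5 months.
After the first batch: Gamma(25 + 50, 1 + 22.5) = Gamma(75, 47/2).
Total count 11 over total exposure 4 months.
After the second batch: Gamma(75 + 11, 47/2 + 4) = Gamma(86, 55/2).
Predictive mean over a 3-month window = T·E[λ|data] = 3·86/(55/2) = 516/55.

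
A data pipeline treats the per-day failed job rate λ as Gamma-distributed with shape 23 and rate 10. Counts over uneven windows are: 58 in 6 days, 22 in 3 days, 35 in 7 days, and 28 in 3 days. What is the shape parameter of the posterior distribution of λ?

Total count: 58 + 22 + 35 + 28 = 143.
Total exposure: 6 + 3 + 7 + 3 = 19 days.
Conjugate update: add total count to the shape and total exposure to the rate, giving Gamma(166, 29).

166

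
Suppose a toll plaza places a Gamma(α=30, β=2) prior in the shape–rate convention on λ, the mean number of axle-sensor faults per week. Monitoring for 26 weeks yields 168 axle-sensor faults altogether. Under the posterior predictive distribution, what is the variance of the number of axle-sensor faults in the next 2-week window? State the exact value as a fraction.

Total count 168 over total exposure 26 weeks.
By Gamma–Poisson conjugacy, the posterior is Gamma(α + Σx, β + Σt) = Gamma(30 + 168, 2 + 26) = Gamma(198, 28).
The posterior predictive for a window of length T is Negative Binomial with variance T·α'·(β'+T)/β'² = 2·198·30/784 = 1485/98.

1485/98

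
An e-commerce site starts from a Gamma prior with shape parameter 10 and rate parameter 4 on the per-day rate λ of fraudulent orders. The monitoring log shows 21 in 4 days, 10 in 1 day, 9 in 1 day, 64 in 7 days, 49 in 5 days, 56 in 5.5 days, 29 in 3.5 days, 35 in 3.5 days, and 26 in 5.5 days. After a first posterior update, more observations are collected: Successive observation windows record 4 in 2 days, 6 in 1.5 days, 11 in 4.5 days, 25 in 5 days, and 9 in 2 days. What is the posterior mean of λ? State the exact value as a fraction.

364/55

Total count: 21 + 10 + 9 + 64 + 49 + 56 + 29 + 35 + 26 = 299.
Total exposure: 4 + 1 + 1 + 7 + 5 + 5.5 + 3.5 + 3.5 + 5.5 = 36 days.
After the first batch: Gamma(10 + 299, 4 + 36) = Gamma(309, 40).
Total count: 4 + 6 + 11 + 25 + 9 = 55.
Total exposure: 2 + 1.5 + 4.5 + 5 + 2 = 15 days.
After the second batch: Gamma(309 + 55, 40 + 15) = Gamma(364, 55).
Posterior mean = α'/β' = 364/55.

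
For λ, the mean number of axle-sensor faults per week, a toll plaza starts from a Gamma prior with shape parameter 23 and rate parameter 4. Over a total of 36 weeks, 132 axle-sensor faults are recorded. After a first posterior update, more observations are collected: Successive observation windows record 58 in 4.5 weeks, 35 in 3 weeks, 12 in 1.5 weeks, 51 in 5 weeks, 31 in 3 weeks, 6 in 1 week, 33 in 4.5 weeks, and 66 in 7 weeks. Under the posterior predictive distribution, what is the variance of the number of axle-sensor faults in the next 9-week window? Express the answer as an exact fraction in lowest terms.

1263222/19321

Total count 132 over total exposure 36 weeks.
After the first batch: Gamma(23 + 132, 4 + 36) = Gamma(155, 40).
Total count: 58 + 35 + 12 + 51 + 31 + 6 + 33 + 66 = 292.
Total exposure: 4.5 + 3 + 1.5 + 5 + 3 + 1 + 4.5 + 7 = 29.5 weeks.
After the second batch: Gamma(155 + 292, 40 + 29.5) = Gamma(447, 139/2).
The posterior predictive for a window of length T is Negative Binomial with variance T·α'·(β'+T)/β'² = 9·447·(157/2)/(19321/4) = 1263222/19321.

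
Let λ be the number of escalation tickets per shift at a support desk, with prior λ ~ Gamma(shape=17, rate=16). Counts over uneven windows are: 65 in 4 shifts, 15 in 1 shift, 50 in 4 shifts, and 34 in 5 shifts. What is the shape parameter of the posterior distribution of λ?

181

Total count: 65 + 15 + 50 + 34 = 164.
Total exposure: 4 + 1 + 4 + 5 = 14 shifts.
Conjugate update: add total count to the shape and total exposure to the rate, giving Gamma(181, 30).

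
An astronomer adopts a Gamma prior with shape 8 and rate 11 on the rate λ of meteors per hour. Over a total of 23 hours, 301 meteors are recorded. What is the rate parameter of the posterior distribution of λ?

34

Total count 301 over total exposure 23 hours.
By Gamma–Poisson conjugacy, the posterior is Gamma(α + Σx, β + Σt) = Gamma(8 + 301, 11 + 23) = Gamma(309, 34).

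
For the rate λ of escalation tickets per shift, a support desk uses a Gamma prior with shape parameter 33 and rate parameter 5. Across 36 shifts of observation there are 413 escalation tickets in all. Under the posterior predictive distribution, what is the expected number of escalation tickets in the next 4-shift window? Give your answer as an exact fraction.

Total count 413 over total exposure 36 shifts.
Gamma(α, β) with Poisson data over total exposure Σt gives posterior Gamma(α+Σx, β+Σt) = Gamma(446, 41).
Predictive mean over a 4-shift window = T·E[λ|data] = 4·446/41 = 1784/41.

1784/41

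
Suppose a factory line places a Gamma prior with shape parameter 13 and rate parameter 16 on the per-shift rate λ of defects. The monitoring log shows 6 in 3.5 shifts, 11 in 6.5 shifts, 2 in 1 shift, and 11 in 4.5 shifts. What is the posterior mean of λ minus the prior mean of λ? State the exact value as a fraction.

Total count: 6 + 11 + 2 + 11 = 30.
Total exposure: 3.5 + 6.5 + 1 + 4.5 = 15.5 shifts.
Gamma(α, β) with Poisson data over total exposure Σt gives posterior Gamma(α+Σx, β+Σt) = Gamma(43, 63/2).
Posterior mean = 43/(63/2) = 86/63; prior mean = 13/16 = 13/16. Difference = 86/63 − 13/16 = 557/1008.

557/1008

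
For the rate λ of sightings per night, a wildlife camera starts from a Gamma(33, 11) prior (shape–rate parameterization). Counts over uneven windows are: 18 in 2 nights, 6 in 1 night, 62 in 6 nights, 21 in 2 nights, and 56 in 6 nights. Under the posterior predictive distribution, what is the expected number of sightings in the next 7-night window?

49

Total count: 18 + 6 + 62 + 21 + 56 = 163.
Total exposure: 2 + 1 + 6 + 2 + 6 = 17 nights.
Posterior: α' = 33 + 163 = 196, β' = 11 + 17 = 28.
Predictive mean over a 7-night window = T·E[λ|data] = 7·196/28 = 49.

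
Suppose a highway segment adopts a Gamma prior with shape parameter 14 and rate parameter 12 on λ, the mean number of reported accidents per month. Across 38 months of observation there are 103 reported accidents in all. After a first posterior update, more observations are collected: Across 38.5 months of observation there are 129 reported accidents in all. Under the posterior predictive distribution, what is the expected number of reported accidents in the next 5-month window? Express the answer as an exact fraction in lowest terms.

Total count 103 over total exposure 38 months.
After the first batch: Gamma(14 + 103, 12 + 38) = Gamma(117, 50).
Total count 129 over total exposure 38.5 months.
After the second batch: Gamma(117 + 129, 50 + 38.5) = Gamma(246, 177/2).
Predictive mean over a 5-month window = T·E[λ|data] = 5·246/(177/2) = 820/59.

820/59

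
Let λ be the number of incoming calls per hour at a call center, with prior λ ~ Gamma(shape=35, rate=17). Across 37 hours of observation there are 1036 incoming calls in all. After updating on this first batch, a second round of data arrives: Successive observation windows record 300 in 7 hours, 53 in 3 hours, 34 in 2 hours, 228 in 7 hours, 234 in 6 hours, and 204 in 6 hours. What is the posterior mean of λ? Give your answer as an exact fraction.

Total count 1036 over total exposure 37 hours.
After the first batch: Gamma(35 + 1036, 17 + 37) = Gamma(1071, 54).
Total count: 300 + 53 + 34 + 228 + 234 + 204 = 1053.
Total exposure: 7 + 3 + 2 + 7 + 6 + 6 = 31 hours.
After the second batch: Gamma(1071 + 1053, 54 + 31) = Gamma(2124, 85).
Posterior mean = α'/β' = 2124/85.

2124/85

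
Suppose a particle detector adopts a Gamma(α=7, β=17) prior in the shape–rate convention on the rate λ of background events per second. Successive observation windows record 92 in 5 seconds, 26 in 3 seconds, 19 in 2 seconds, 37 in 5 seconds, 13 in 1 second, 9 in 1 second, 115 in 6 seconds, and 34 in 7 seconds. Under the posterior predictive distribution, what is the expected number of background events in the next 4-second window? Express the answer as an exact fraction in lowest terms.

Total count: 92 + 26 + 19 + 37 + 13 + 9 + 115 + 34 = 345.
Total exposure: 5 + 3 + 2 + 5 + 1 + 1 + 6 + 7 = 30 seconds.
Conjugate update: add total count to the shape and total exposure to the rate, giving Gamma(352, 47).
Predictive mean over a 4-second window = T·E[λ|data] = 4·352/47 = 1408/47.

1408/47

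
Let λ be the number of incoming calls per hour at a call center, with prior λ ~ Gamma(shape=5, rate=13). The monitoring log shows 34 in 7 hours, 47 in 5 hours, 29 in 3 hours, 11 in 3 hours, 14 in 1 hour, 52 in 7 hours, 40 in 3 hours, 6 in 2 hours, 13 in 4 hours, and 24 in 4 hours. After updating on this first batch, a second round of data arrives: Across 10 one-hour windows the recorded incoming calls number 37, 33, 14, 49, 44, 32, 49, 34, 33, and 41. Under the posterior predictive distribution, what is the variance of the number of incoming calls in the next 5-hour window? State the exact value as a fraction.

214735/3844

Total count: 34 + 47 + 29 + 11 + 14 + 52 + 40 + 6 + 13 + 24 = 270.
Total exposure: 7 + 5 + 3 + 3 + 1 + 7 + 3 + 2 + 4 + 4 = 39 hours.
After the first batch: Gamma(5 + 270, 13 + 39) = Gamma(275, 52).
Total count: 37 + 33 + 14 + 49 + 44 + 32 + 49 + 34 + 33 + 41 = 366.
Total exposure: 10 hours.
After the second batch: Gamma(275 + 366, 52 + 10) = Gamma(641, 62).
The posterior predictive for a window of length T is Negative Binomial with variance T·α'·(β'+T)/β'² = 5·641·67/3844 = 214735/3844.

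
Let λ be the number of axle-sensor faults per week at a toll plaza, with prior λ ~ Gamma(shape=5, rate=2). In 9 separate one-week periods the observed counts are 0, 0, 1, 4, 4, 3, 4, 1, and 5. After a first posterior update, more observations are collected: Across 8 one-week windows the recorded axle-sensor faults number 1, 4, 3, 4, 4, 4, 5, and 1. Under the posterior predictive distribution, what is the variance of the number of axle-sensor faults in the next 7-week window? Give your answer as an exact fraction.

Total count: 0 + 0 + 1 + 4 + 4 + 3 + 4 + 1 + 5 = 22.
Total exposure: 9 weeks.
After the first batch: Gamma(5 + 22, 2 + 9) = Gamma(27, 11).
Total count: 1 + 4 + 3 + 4 + 4 + 4 + 5 + 1 = 26.
Total exposure: 8 weeks.
After the second batch: Gamma(27 + 26, 11 + 8) = Gamma(53, 19).
The posterior predictive for a window of length T is Negative Binomial with variance T·α'·(β'+T)/β'² = 7·53·26/361 = 9646/361.

9646/361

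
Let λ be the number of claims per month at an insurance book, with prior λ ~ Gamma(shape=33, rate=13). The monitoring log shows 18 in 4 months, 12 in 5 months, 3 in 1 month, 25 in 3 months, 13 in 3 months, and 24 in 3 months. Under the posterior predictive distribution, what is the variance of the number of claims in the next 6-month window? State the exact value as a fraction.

Total count: 18 + 12 + 3 + 25 + 13 + 24 = 95.
Total exposure: 4 + 5 + 1 + 3 + 3 + 3 = 19 months.
Posterior: α' = 33 + 95 = 128, β' = 13 + 19 = 32.
The posterior predictive for a window of length T is Negative Binomial with variance T·α'·(β'+T)/β'² = 6·128·38/1024 = 57/2.

57/2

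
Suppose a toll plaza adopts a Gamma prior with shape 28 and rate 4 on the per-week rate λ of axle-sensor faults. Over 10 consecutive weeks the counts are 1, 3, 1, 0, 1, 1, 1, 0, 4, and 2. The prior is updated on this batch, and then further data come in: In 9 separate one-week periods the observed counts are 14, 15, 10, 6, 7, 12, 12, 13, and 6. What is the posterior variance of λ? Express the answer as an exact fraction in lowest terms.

Total count: 1 + 3 + 1 + 0 + 1 + 1 + 1 + 0 + 4 + 2 = 14.
Total exposure: 10 weeks.
After the first batch: Gamma(28 + 14, 4 + 10) = Gamma(42, 14).
Total count: 14 + 15 + 10 + 6 + 7 + 12 + 12 + 13 + 6 = 95.
Total exposure: 9 weeks.
After the second batch: Gamma(42 + 95, 14 + 9) = Gamma(137, 23).
Posterior variance = α'/β'² = 137/529.

137/529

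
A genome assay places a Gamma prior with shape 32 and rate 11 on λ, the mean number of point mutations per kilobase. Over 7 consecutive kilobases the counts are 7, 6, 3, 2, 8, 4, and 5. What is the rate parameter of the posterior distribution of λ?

18

Total count: 7 + 6 + 3 + 2 + 8 + 4 + 5 = 35.
Total exposure: 7 kilobases.
The Gamma prior is conjugate for the Poisson rate, so λ | data ~ Gamma(32+35, 11+7) = Gamma(67, 18).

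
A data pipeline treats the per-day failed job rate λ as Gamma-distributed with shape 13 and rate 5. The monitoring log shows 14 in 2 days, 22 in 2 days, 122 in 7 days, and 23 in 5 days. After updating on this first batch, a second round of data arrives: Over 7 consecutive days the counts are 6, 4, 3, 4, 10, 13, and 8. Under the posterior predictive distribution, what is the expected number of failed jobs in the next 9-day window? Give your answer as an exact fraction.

1089/14

Total count: 14 + 22 + 122 + 23 = 181.
Total exposure: 2 + 2 + 7 + 5 = 16 days.
After the first batch: Gamma(13 + 181, 5 + 16) = Gamma(194, 21).
Total count: 6 + 4 + 3 + 4 + 10 + 13 + 8 = 48.
Total exposure: 7 days.
After the second batch: Gamma(194 + 48, 21 + 7) = Gamma(242, 28).
Predictive mean over a 9-day window = T·E[λ|data] = 9·242/28 = 1089/14.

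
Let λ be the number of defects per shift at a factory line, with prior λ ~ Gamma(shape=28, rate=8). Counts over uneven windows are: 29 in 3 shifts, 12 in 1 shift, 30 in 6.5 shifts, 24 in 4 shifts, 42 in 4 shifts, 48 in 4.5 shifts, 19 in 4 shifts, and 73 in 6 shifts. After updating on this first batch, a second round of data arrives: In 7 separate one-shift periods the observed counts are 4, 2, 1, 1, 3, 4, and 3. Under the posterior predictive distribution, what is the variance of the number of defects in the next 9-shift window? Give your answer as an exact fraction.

18411/256

Total count: 29 + 12 + 30 + 24 + 42 + 48 + 19 + 73 = 277.
Total exposure: 3 + 1 + 6.5 + 4 + 4 + 4.5 + 4 + 6 = 33 shifts.
After the first batch: Gamma(28 + 277, 8 + 33) = Gamma(305, 41).
Total count: 4 + 2 + 1 + 1 + 3 + 4 + 3 = 18.
Total exposure: 7 shifts.
After the second batch: Gamma(305 + 18, 41 + 7) = Gamma(323, 48).
The posterior predictive for a window of length T is Negative Binomial with variance T·α'·(β'+T)/β'² = 9·323·57/2304 = 18411/256.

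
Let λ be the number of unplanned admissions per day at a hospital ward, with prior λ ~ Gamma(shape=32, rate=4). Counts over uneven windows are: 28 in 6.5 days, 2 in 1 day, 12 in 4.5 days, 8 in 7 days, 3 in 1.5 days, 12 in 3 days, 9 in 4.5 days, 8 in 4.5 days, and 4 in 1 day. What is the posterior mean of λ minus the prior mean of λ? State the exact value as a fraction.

-364/75

Total count: 28 + 2 + 12 + 8 + 3 + 12 + 9 + 8 + 4 = 86.
Total exposure: 6.5 + 1 + 4.5 + 7 + 1.5 + 3 + 4.5 + 4.5 + 1 = 33.5 days.
The Gamma prior is conjugate for the Poisson rate, so λ | data ~ Gamma(32+86, 4+33.5) = Gamma(118, 75/2).
Posterior mean = 118/(75/2) = 236/75; prior mean = 32/4 = 8. Difference = 236/75 − 8 = -364/75.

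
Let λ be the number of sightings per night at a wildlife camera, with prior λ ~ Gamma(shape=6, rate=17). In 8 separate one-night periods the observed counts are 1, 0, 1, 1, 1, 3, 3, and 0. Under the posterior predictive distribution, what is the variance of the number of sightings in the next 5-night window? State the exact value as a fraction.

Total count: 1 + 0 + 1 + 1 + 1 + 3 + 3 + 0 = 10.
Total exposure: 8 nights.
Posterior: α' = 6 + 10 = 16, β' = 17 + 8 = 25.
The posterior predictive for a window of length T is Negative Binomial with variance T·α'·(β'+T)/β'² = 5·16·30/625 = 96/25.

96/25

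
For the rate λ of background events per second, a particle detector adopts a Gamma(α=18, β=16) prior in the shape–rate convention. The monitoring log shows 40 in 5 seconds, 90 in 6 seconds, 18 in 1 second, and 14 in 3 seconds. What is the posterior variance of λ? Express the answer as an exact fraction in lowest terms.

Total count: 40 + 90 + 18 + 14 = 162.
Total exposure: 5 + 6 + 1 + 3 = 15 seconds.
Gamma(α, β) with Poisson data over total exposure Σt gives posterior Gamma(α+Σx, β+Σt) = Gamma(180, 31).
Posterior variance = α'/β'² = 180/961.

180/961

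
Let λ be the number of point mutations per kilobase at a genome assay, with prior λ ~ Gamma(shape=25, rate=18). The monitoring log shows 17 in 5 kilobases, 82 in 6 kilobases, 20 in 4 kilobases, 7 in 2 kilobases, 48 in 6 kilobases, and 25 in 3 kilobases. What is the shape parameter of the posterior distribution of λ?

224

Total count: 17 + 82 + 20 + 7 + 48 + 25 = 199.
Total exposure: 5 + 6 + 4 + 2 + 6 + 3 = 26 kilobases.
The Gamma prior is conjugate for the Poisson rate, so λ | data ~ Gamma(25+199, 18+26) = Gamma(224, 44).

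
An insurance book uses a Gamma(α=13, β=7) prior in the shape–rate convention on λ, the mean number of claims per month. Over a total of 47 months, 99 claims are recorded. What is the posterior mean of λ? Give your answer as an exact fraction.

Total count 99 over total exposure 47 months.
Conjugate update: add total count to the shape and total exposure to the rate, giving Gamma(112, 54).
Posterior mean = α'/β' = 112/54 = 56/27.

56/27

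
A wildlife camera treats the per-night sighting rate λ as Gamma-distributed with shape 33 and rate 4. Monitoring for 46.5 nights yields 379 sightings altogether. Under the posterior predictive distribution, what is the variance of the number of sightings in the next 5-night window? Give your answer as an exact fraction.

457320/10201

Total count 379 over total exposure 46.5 nights.
Conjugate update: add total count to the shape and total exposure to the rate, giving Gamma(412, 101/2).
The posterior predictive for a window of length T is Negative Binomial with variance T·α'·(β'+T)/β'² = 5·412·(111/2)/(10201/4) = 457320/10201.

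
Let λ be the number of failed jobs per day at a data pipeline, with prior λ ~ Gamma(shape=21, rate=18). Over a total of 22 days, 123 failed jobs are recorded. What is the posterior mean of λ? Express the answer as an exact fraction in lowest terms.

18/5

Total count 123 over total exposure 22 days.
The Gamma prior is conjugate for the Poisson rate, so λ | data ~ Gamma(21+123, 18+22) = Gamma(144, 40).
Posterior mean = α'/β' = 144/40 = 18/5.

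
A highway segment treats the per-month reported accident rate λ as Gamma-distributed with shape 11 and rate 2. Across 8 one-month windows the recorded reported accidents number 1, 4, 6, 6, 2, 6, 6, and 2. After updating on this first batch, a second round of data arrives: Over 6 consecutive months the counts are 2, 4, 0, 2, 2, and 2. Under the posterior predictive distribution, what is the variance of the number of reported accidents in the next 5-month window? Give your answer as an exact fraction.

Total count: 1 + 4 + 6 + 6 + 2 + 6 + 6 + 2 = 33.
Total exposure: 8 months.
After the first batch: Gamma(11 + 33, 2 + 8) = Gamma(44, 10).
Total count: 2 + 4 + 0 + 2 + 2 + 2 = 12.
Total exposure: 6 months.
After the second batch: Gamma(44 + 12, 10 + 6) = Gamma(56, 16).
The posterior predictive for a window of length T is Negative Binomial with variance T·α'·(β'+T)/β'² = 5·56·21/256 = 735/32.

735/32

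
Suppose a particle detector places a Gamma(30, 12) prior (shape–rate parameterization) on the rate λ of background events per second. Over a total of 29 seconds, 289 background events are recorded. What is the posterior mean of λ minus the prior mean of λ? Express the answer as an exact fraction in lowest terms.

433/82

Total count 289 over total exposure 29 seconds.
Posterior: α' = 30 + 289 = 319, β' = 12 + 29 = 41.
Posterior mean = 319/41 = 319/41; prior mean = 30/12 = 5/2. Difference = 319/41 − 5/2 = 433/82.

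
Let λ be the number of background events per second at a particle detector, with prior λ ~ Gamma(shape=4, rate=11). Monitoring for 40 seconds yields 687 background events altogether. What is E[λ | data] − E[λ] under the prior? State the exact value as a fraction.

7397/561

Total count 687 over total exposure 40 seconds.
Gamma(α, β) with Poisson data over total exposure Σt gives posterior Gamma(α+Σx, β+Σt) = Gamma(691, 51).
Posterior mean = 691/51 = 691/51; prior mean = 4/11 = 4/11. Difference = 691/51 − 4/11 = 7397/561.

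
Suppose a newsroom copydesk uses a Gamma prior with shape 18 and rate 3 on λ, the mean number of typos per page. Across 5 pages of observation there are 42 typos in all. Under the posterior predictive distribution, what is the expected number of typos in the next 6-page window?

Total count 42 over total exposure 5 pages.
Conjugate update: add total count to the shape and total exposure to the rate, giving Gamma(60, 8).
Predictive mean over a 6-page window = T·E[λ|data] = 6·60/8 = 45.

45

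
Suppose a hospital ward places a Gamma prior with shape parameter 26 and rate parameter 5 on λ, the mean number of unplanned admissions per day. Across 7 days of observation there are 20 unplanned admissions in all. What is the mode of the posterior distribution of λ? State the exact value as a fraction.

Total count 20 over total exposure 7 days.
Conjugate update: add total count to the shape and total exposure to the rate, giving Gamma(46, 12).
Posterior mode = (α'−1)/β' = 45/12 = 15/4.

15/4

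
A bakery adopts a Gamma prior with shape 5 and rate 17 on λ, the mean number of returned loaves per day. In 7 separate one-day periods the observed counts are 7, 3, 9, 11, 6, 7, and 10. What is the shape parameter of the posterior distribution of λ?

Total count: 7 + 3 + 9 + 11 + 6 + 7 + 10 = 53.
Total exposure: 7 days.
Conjugate update: add total count to the shape and total exposure to the rate, giving Gamma(58, 24).

58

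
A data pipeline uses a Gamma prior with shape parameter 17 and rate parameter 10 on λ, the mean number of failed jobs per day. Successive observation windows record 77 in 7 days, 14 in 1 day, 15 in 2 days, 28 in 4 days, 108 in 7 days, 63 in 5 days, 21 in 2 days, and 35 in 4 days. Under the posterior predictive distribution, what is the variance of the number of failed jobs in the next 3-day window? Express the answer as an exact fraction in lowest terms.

405/14

Total count: 77 + 14 + 15 + 28 + 108 + 63 + 21 + 35 = 361.
Total exposure: 7 + 1 + 2 + 4 + 7 + 5 + 2 + 4 = 32 days.
Posterior: α' = 17 + 361 = 378, β' = 10 + 32 = 42.
The posterior predictive for a window of length T is Negative Binomial with variance T·α'·(β'+T)/β'² = 3·378·45/1764 = 405/14.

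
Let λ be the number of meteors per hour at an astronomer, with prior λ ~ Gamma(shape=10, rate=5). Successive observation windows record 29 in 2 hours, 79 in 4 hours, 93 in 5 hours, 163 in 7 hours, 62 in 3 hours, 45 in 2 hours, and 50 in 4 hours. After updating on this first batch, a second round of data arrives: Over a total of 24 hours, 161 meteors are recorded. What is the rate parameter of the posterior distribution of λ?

Total count: 29 + 79 + 93 + 163 + 62 + 45 + 50 = 521.
Total exposure: 2 + 4 + 5 + 7 + 3 + 2 + 4 = 27 hours.
After the first batch: Gamma(10 + 521, 5 + 27) = Gamma(531, 32).
Total count 161 over total exposure 24 hours.
After the second batch: Gamma(531 + 161, 32 + 24) = Gamma(692, 56).

56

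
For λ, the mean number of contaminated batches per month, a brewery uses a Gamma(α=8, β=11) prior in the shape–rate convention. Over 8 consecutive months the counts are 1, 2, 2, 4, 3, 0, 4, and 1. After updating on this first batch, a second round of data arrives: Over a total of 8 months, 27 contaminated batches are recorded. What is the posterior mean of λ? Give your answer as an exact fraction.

Total count: 1 + 2 + 2 + 4 + 3 + 0 + 4 + 1 = 17.
Total exposure: 8 months.
After the first batch: Gamma(8 + 17, 11 + 8) = Gamma(25, 19).
Total count 27 over total exposure 8 months.
After the second batch: Gamma(25 + 27, 19 + 8) = Gamma(52, 27).
Posterior mean = α'/β' = 52/27.

52/27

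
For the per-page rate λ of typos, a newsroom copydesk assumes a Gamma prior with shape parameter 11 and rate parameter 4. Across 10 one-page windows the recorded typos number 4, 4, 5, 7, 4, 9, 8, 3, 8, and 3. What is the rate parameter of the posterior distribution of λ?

Total count: 4 + 4 + 5 + 7 + 4 + 9 + 8 + 3 + 8 + 3 = 55.
Total exposure: 10 pages.
The Gamma prior is conjugate for the Poisson rate, so λ | data ~ Gamma(11+55, 4+10) = Gamma(66, 14).

14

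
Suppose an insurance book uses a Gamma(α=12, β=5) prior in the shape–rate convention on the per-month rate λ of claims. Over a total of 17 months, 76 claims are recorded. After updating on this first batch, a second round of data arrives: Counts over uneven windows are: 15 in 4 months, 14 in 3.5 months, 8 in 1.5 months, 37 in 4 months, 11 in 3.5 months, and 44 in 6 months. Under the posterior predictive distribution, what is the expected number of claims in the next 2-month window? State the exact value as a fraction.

Total count 76 over total exposure 17 months.
After the first batch: Gamma(12 + 76, 5 + 17) = Gamma(88, 22).
Total count: 15 + 14 + 8 + 37 + 11 + 44 = 129.
Total exposure: 4 + 3.5 + 1.5 + 4 + 3.5 + 6 = 22.5 months.
After the second batch: Gamma(88 + 129, 22 + 22.5) = Gamma(217, 89/2).
Predictive mean over a 2-month window = T·E[λ|data] = 2·217/(89/2) = 868/89.

868/89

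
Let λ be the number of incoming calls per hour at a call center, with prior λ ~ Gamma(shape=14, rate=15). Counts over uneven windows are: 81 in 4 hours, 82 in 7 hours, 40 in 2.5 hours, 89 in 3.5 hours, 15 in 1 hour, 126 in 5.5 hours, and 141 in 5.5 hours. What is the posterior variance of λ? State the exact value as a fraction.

147/484

Total count: 81 + 82 + 40 + 89 + 15 + 126 + 141 = 574.
Total exposure: 4 + 7 + 2.5 + 3.5 + 1 + 5.5 + 5.5 = 29 hours.
Posterior: α' = 14 + 574 = 588, β' = 15 + 29 = 44.
Posterior variance = α'/β'² = 588/1936 = 147/484.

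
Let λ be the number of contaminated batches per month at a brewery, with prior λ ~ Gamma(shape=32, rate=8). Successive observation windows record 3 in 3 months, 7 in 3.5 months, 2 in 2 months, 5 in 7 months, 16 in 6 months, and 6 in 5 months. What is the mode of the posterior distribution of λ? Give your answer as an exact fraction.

140/69

Total count: 3 + 7 + 2 + 5 + 16 + 6 = 39.
Total exposure: 3 + 3.5 + 2 + 7 + 6 + 5 = 26.5 months.
The Gamma prior is conjugate for the Poisson rate, so λ | data ~ Gamma(32+39, 8+26.5) = Gamma(71, 69/2).
Posterior mode = (α'−1)/β' = 70/(69/2) = 140/69.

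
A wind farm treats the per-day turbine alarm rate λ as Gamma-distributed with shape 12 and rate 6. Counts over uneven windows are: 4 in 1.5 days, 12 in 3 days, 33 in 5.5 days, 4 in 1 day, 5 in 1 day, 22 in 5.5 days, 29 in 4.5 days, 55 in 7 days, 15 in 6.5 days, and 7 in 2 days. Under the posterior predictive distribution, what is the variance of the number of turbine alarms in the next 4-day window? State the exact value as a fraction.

16720/841

Total count: 4 + 12 + 33 + 4 + 5 + 22 + 29 + 55 + 15 + 7 = 186.
Total exposure: 1.5 + 3 + 5.5 + 1 + 1 + 5.5 + 4.5 + 7 + 6.5 + 2 = 37.5 days.
Gamma(α, β) with Poisson data over total exposure Σt gives posterior Gamma(α+Σx, β+Σt) = Gamma(198, 87/2).
The posterior predictive for a window of length T is Negative Binomial with variance T·α'·(β'+T)/β'² = 4·198·(95/2)/(7569/4) = 16720/841.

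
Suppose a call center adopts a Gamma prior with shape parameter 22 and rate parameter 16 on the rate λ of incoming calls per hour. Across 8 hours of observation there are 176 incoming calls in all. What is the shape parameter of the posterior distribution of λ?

198

Total count 176 over total exposure 8 hours.
The Gamma prior is conjugate for the Poisson rate, so λ | data ~ Gamma(22+176, 16+8) = Gamma(198, 24).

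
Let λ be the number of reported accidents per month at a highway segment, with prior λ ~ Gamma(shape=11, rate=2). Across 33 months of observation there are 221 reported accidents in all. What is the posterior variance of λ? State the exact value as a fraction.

Total count 221 over total exposure 33 months.
Posterior: α' = 11 + 221 = 232, β' = 2 + 33 = 35.
Posterior variance = α'/β'² = 232/1225.

232/1225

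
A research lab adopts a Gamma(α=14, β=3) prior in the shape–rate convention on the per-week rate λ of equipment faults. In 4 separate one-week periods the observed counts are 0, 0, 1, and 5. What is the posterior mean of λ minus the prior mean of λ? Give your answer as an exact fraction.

Total count: 0 + 0 + 1 + 5 = 6.
Total exposure: 4 weeks.
The Gamma prior is conjugate for the Poisson rate, so λ | data ~ Gamma(14+6, 3+4) = Gamma(20, 7).
Posterior mean = 20/7 = 20/7; prior mean = 14/3 = 14/3. Difference = 20/7 − 14/3 = -38/21.

-38/21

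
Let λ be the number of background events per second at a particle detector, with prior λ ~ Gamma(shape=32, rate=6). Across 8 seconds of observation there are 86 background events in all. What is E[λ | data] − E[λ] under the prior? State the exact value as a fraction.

Total count 86 over total exposure 8 seconds.
Posterior: α' = 32 + 86 = 118, β' = 6 + 8 = 14.
Posterior mean = 118/14 = 59/7; prior mean = 32/6 = 16/3. Difference = 59/7 − 16/3 = 65/21.

65/21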